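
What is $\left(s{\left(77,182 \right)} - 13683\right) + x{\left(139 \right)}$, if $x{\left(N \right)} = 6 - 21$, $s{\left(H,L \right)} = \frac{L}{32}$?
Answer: $- \frac{219077}{16} \approx -13692.0$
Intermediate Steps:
$s{\left(H,L \right)} = \frac{L}{32}$ ($s{\left(H,L \right)} = L \frac{1}{32} = \frac{L}{32}$)
$x{\left(N \right)} = -15$ ($x{\left(N \right)} = 6 - 21 = -15$)
$\left(s{\left(77,182 \right)} - 13683\right) + x{\left(139 \right)} = \left(\frac{1}{32} \cdot 182 - 13683\right) - 15 = \left(\frac{91}{16} - 13683\right) - 15 = - \frac{218837}{16} - 15 = - \frac{219077}{16}$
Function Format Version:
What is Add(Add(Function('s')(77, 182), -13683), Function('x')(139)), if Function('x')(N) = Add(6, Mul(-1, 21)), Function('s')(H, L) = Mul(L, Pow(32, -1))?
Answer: Rational(-219077, 16) ≈ -13692.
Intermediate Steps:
Function('s')(H, L) = Mul(Rational(1, 32), L) (Function('s')(H, L) = Mul(L, Rational(1, 32)) = Mul(Rational(1, 32), L))
Function('x')(N) = -15 (Function('x')(N) = Add(6, -21) = -15)
Add(Add(Function('s')(77, 182), -13683), Function('x')(139)) = Add(Add(Mul(Rational(1, 32), 182), -13683), -15) = Add(Add(Rational(91, 16), -13683), -15) = Add(Rational(-218837, 16), -15) = Rational(-219077, 16)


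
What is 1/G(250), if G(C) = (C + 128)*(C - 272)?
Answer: -1/8316 ≈ -0.00012025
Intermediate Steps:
G(C) = (-272 + C)*(128 + C) (G(C) = (128 + C)*(-272 + C) = (-272 + C)*(128 + C))
1/G(250) = 1/(-34816 + 250² - 144*250) = 1/(-34816 + 62500 - 36000) = 1/(-8316) = -1/8316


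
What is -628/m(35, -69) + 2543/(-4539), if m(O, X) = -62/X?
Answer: -98420807/140709 ≈ -699.46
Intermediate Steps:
-628/m(35, -69) + 2543/(-4539) = -628/((-62/(-69))) + 2543/(-4539) = -628/((-62*(-1/69))) + 2543*(-1/4539) = -628/62/69 - 2543/4539 = -628*69/62 - 2543/4539 = -21666/31 - 2543/4539 = -98420807/140709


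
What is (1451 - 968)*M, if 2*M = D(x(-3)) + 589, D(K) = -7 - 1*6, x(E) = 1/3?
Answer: 139104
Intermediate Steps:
x(E) = ⅓
D(K) = -13 (D(K) = -7 - 6 = -13)
M = 288 (M = (-13 + 589)/2 = (½)*576 = 288)
(1451 - 968)*M = (1451 - 968)*288 = 483*288 = 139104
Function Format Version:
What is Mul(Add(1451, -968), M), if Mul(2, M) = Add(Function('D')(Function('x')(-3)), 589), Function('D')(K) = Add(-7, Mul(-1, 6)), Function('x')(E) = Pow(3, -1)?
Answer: 139104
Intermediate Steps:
Function('x')(E) = Rational(1, 3)
Function('D')(K) = -13 (Function('D')(K) = Add(-7, -6) = -13)
M = 288 (M = Mul(Rational(1, 2), Add(-13, 589)) = Mul(Rational(1, 2), 576) = 288)
Mul(Add(1451, -968), M) = Mul(Add(1451, -968), 288) = Mul(483, 288) = 139104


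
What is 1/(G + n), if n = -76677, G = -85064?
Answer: -1/161741 ≈ -6.1827e-6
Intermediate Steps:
1/(G + n) = 1/(-85064 - 76677) = 1/(-161741) = -1/161741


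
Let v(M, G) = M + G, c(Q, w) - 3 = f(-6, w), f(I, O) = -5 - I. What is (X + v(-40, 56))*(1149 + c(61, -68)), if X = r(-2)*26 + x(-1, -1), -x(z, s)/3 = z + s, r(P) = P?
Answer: -34590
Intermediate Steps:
c(Q, w) = 4 (c(Q, w) = 3 + (-5 - 1*(-6)) = 3 + (-5 + 6) = 3 + 1 = 4)
x(z, s) = -3*s - 3*z (x(z, s) = -3*(z + s) = -3*(s + z) = -3*s - 3*z)
v(M, G) = G + M
X = -46 (X = -2*26 + (-3*(-1) - 3*(-1)) = -52 + (3 + 3) = -52 + 6 = -46)
(X + v(-40, 56))*(1149 + c(61, -68)) = (-46 + (56 - 40))*(1149 + 4) = (-46 + 16)*1153 = -30*1153 = -34590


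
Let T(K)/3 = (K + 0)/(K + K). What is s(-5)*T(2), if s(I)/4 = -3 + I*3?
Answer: -108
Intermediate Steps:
s(I) = -12 + 12*I (s(I) = 4*(-3 + I*3) = 4*(-3 + 3*I) = -12 + 12*I)
T(K) = 3/2 (T(K) = 3*((K + 0)/(K + K)) = 3*(K/((2*K))) = 3*(K*(1/(2*K))) = 3*(½) = 3/2)
s(-5)*T(2) = (-12 + 12*(-5))*(3/2) = (-12 - 60)*(3/2) = -72*3/2 = -108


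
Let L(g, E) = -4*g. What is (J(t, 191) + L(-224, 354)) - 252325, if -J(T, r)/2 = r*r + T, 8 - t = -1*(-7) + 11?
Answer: -324371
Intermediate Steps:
t = -10 (t = 8 - (-1*(-7) + 11) = 8 - (7 + 11) = 8 - 1*18 = 8 - 18 = -10)
J(T, r) = -2*T - 2*r**2 (J(T, r) = -2*(r*r + T) = -2*(r**2 + T) = -2*(T + r**2) = -2*T - 2*r**2)
(J(t, 191) + L(-224, 354)) - 252325 = ((-2*(-10) - 2*191**2) - 4*(-224)) - 252325 = ((20 - 2*36481) + 896) - 252325 = ((20 - 72962) + 896) - 252325 = (-72942 + 896) - 252325 = -72046 - 252325 = -324371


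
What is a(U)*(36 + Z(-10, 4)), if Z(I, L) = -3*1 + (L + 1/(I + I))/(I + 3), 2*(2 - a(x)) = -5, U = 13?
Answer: 40869/280 ≈ 145.96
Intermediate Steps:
a(x) = 9/2 (a(x) = 2 - 1/2*(-5) = 2 + 5/2 = 9/2)
Z(I, L) = -3 + (L + 1/(2*I))/(3 + I)
a(U)*(36 + Z(-10, 4)) = 9*(36 + (1/2 - 9*(-10) - 3*(-10)**2 - 10*4)/((-10)*(3 - 10)))/2 = 9*(36 - 1/10*(1/2 + 90 - 3*100 - 40)/(-7))/2 = 9*(36 - 1/10*(-1/7)*(1/2 + 90 - 300 - 40))/2 = 9*(36 - 1/10*(-1/7)*(-499/2))/2 = 9*(36 - 499/140)/2 = (9/2)*(4541/140) = 40869/280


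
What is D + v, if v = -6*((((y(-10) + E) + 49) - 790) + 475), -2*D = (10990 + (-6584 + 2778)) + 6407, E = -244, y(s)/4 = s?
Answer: -6991/2 ≈ -3495.5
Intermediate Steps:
y(s) = 4*s
D = -13591/2 (D = -((10990 + (-6584 + 2778)) + 6407)/2 = -((10990 - 3806) + 6407)/2 = -(7184 + 6407)/2 = -½*13591 = -13591/2 ≈ -6795.5)
v = 3300 (v = -6*((((4*(-10) - 244) + 49) - 790) + 475) = -6*((((-40 - 244) + 49) - 790) + 475) = -6*(((-284 + 49) - 790) + 475) = -6*((-235 - 790) + 475) = -6*(-1025 + 475) = -6*(-550) = 3300)
D + v = -13591/2 + 3300 = -6991/2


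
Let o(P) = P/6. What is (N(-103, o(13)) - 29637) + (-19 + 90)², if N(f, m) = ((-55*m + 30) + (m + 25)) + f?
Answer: -24761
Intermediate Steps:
o(P) = P/6 (o(P) = P*(⅙) = P/6)
N(f, m) = 55 + f - 54*m (N(f, m) = ((30 - 55*m) + (25 + m)) + f = (55 - 54*m) + f = 55 + f - 54*m)
(N(-103, o(13)) - 29637) + (-19 + 90)² = ((55 - 103 - 9*13) - 29637) + (-19 + 90)² = ((55 - 103 - 54*13/6) - 29637) + 71² = ((55 - 103 - 117) - 29637) + 5041 = (-165 - 29637) + 5041 = -29802 + 5041 = -24761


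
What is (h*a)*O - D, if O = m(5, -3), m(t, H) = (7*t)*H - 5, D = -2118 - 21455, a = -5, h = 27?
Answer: 38423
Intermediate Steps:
D = -23573
m(t, H) = -5 + 7*H*t (m(t, H) = 7*H*t - 5 = -5 + 7*H*t)
O = -110 (O = -5 + 7*(-3)*5 = -5 - 105 = -110)
(h*a)*O - D = (27*(-5))*(-110) - 1*(-23573) = -135*(-110) + 23573 = 14850 + 23573 = 38423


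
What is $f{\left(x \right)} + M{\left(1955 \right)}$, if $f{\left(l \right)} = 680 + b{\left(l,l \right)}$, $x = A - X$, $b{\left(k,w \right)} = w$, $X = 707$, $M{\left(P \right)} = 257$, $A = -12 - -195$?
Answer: $413$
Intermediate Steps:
$A = 183$ ($A = -12 + 195 = 183$)
$x = -524$ ($x = 183 - 707 = -524$)
$f{\left(l \right)} = 680 + l$
$f{\left(x \right)} + M{\left(1955 \right)} = \left(680 - 524\right) + 257 = 156 + 257 = 413$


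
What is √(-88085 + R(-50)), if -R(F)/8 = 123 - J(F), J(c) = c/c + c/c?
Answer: I*√89053 ≈ 298.42*I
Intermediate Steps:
J(c) = 2 (J(c) = 1 + 1 = 2)
R(F) = -968 (R(F) = -8*(123 - 1*2) = -8*(123 - 2) = -8*121 = -968)
√(-88085 + R(-50)) = √(-88085 - 968) = √(-89053) = I*√89053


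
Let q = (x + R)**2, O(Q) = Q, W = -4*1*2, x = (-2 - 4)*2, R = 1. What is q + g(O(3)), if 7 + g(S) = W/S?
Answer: 334/3 ≈ 111.33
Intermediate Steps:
x = -12 (x = -6*2 = -12)
W = -8 (W = -4*2 = -8)
g(S) = -7 - 8/S
q = 121 (q = (-12 + 1)**2 = (-11)**2 = 121)
q + g(O(3)) = 121 + (-7 - 8/3) = 121 - 29/3 = 334/3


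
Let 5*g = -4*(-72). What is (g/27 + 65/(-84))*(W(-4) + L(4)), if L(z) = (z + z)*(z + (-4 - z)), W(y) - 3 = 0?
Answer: -16559/420 ≈ -39.426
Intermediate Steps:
W(y) = 3 (W(y) = 3 + 0 = 3)
L(z) = -8*z (L(z) = (2*z)*(-4) = -8*z)
g = 288/5 (g = (-4*(-72))/5 = (1/5)*288 = 288/5 ≈ 57.600)
(g/27 + 65/(-84))*(W(-4) + L(4)) = ((288/5)/27 + 65/(-84))*(3 - 8*4) = ((288/5)*(1/27) + 65*(-1/84))*(3 - 32) = (32/15 - 65/84)*(-29) = (571/420)*(-29) = -16559/420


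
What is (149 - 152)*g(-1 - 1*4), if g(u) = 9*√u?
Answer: -27*I*√5 ≈ -60.374*I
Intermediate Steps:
(149 - 152)*g(-1 - 1*4) = (149 - 152)*(9*√(-1 - 1*4)) = -27*√(-1 - 4) = -27*√(-5) = -27*I*√5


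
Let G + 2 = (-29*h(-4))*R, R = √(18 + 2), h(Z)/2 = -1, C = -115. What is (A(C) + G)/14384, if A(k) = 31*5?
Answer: 153/14384 + √5/124 ≈ 0.028670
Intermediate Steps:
h(Z) = -2 (h(Z) = 2*(-1) = -2)
R = 2*√5 (R = √20 = 2*√5 ≈ 4.4721)
G = -2 + 116*√5 (G = -2 + (-29*(-2))*(2*√5) = -2 + 58*(2*√5) = -2 + 116*√5 ≈ 257.38)
A(k) = 155
(A(C) + G)/14384 = (155 + (-2 + 116*√5))/14384 = (153 + 116*√5)*(1/14384) = 153/14384 + √5/124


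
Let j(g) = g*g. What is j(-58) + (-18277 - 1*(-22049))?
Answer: 7136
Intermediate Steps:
j(g) = g**2
j(-58) + (-18277 - 1*(-22049)) = (-58)**2 + (-18277 - 1*(-22049)) = 3364 + (-18277 + 22049) = 3364 + 3772 = 7136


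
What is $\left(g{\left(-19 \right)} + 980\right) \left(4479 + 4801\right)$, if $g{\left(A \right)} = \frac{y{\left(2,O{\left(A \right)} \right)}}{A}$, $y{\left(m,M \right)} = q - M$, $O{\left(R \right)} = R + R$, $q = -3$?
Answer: $\frac{172468800}{19} \approx 9.0773 \cdot 10^{6}$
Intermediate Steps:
$O{\left(R \right)} = 2 R$
$y{\left(m,M \right)} = -3 - M$
$g{\left(A \right)} = \frac{-3 - 2 A}{A}$
$\left(g{\left(-19 \right)} + 980\right) \left(4479 + 4801\right) = \left(\left(-2 - \frac{3}{-19}\right) + 980\right) \left(4479 + 4801\right) = \left(\left(-2 - - \frac{3}{19}\right) + 980\right) 9280 = \left(\left(-2 + \frac{3}{19}\right) + 980\right) 9280 = \left(- \frac{35}{19} + 980\right) 9280 = \frac{18585}{19} \cdot 9280 = \frac{172468800}{19}$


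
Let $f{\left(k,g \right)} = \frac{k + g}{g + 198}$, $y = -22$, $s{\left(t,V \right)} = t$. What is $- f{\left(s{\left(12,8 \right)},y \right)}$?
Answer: $\frac{5}{88} \approx 0.056818$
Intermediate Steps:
$f{\left(k,g \right)} = \frac{g + k}{198 + g}$
$- f{\left(s{\left(12,8 \right)},y \right)} = - \frac{-22 + 12}{198 - 22} = - \frac{-10}{176} = \left(-1\right) \left(- \frac{5}{88}\right) = \frac{5}{88}$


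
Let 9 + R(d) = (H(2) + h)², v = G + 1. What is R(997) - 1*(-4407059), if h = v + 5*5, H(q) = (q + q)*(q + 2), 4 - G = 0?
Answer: 4409166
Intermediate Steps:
G = 4 (G = 4 - 1*0 = 4 + 0 = 4)
v = 5 (v = 4 + 1 = 5)
H(q) = 2*q*(2 + q) (H(q) = (2*q)*(2 + q) = 2*q*(2 + q))
h = 30 (h = 5 + 5*5 = 5 + 25 = 30)
R(d) = 2107 (R(d) = -9 + (2*2*(2 + 2) + 30)² = -9 + (2*2*4 + 30)² = -9 + (16 + 30)² = -9 + 46² = -9 + 2116 = 2107)
R(997) - 1*(-4407059) = 2107 - 1*(-4407059) = 2107 + 4407059 = 4409166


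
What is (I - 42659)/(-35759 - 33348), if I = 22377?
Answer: 20282/69107 ≈ 0.29349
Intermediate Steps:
(I - 42659)/(-35759 - 33348) = (22377 - 42659)/(-35759 - 33348) = -20282/(-69107) = -20282*(-1/69107) = 20282/69107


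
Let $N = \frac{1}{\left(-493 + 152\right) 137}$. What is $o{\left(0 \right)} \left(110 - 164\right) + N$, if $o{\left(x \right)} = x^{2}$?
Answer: $- \frac{1}{46717} \approx -2.1405 \cdot 10^{-5}$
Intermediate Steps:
$N = - \frac{1}{46717}$ ($N = \frac{1}{-341} \cdot \frac{1}{137} = \left(- \frac{1}{341}\right) \frac{1}{137} = - \frac{1}{46717} \approx -2.1405 \cdot 10^{-5}$)
$o{\left(0 \right)} \left(110 - 164\right) + N = 0^{2} \left(110 - 164\right) - \frac{1}{46717} = 0 \left(110 - 164\right) - \frac{1}{46717} = 0 \left(-54\right) - \frac{1}{46717} = 0 - \frac{1}{46717} = - \frac{1}{46717}$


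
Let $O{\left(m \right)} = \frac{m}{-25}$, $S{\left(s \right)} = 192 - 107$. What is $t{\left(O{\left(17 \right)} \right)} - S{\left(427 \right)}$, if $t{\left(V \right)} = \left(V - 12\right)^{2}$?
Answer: $\frac{47364}{625} \approx 75.782$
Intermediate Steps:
$S{\left(s \right)} = 85$ ($S{\left(s \right)} = 192 - 107 = 85$)
$O{\left(m \right)} = - \frac{m}{25}$ ($O{\left(m \right)} = m \left(- \frac{1}{25}\right) = - \frac{m}{25}$)
$t{\left(V \right)} = \left(-12 + V\right)^{2}$
$t{\left(O{\left(17 \right)} \right)} - S{\left(427 \right)} = \left(-12 - \frac{17}{25}\right)^{2} - 85 = \left(- \frac{317}{25}\right)^{2} - 85 = \frac{100489}{625} - 85 = \frac{47364}{625}$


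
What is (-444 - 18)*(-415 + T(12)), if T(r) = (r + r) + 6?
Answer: 177870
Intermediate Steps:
T(r) = 6 + 2*r (T(r) = 2*r + 6 = 6 + 2*r)
(-444 - 18)*(-415 + T(12)) = (-444 - 18)*(-415 + (6 + 2*12)) = -462*(-415 + (6 + 24)) = -462*(-415 + 30) = -462*(-385) = 177870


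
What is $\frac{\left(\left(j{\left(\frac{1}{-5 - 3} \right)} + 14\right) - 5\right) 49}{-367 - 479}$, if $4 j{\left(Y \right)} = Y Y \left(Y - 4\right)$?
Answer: $- \frac{300517}{577536} \approx -0.52034$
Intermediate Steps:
$j{\left(Y \right)} = \frac{Y^{2} \left(-4 + Y\right)}{4}$ ($j{\left(Y \right)} = \frac{Y Y \left(Y - 4\right)}{4} = \frac{Y^{2} \left(-4 + Y\right)}{4}$)
$\frac{\left(\left(j{\left(\frac{1}{-5 - 3} \right)} + 14\right) - 5\right) 49}{-367 - 479} = \frac{\left(\left(\frac{\left(\frac{1}{-5 - 3}\right)^{2} \left(-4 + \frac{1}{-5 - 3}\right)}{4} + 14\right) - 5\right) 49}{-367 - 479} = \frac{\left(\left(\frac{\left(\frac{1}{-8}\right)^{2} \left(-4 + \frac{1}{-8}\right)}{4} + 14\right) - 5\right) 49}{-846} = - \frac{\left(\left(\frac{\left(- \frac{1}{8}\right)^{2} \left(-4 - \frac{1}{8}\right)}{4} + 14\right) - 5\right) 49}{846} = - \frac{\left(\left(\frac{1}{4} \cdot \frac{1}{64} \left(- \frac{33}{8}\right) + 14\right) - 5\right) 49}{846} = - \frac{\left(\left(- \frac{33}{2048} + 14\right) - 5\right) 49}{846} = - \frac{\left(\frac{28639}{2048} - 5\right) 49}{846} = - \frac{\frac{18399}{2048} \cdot 49}{846} = \left(- \frac{1}{846}\right) \frac{901551}{2048} = - \frac{300517}{577536}$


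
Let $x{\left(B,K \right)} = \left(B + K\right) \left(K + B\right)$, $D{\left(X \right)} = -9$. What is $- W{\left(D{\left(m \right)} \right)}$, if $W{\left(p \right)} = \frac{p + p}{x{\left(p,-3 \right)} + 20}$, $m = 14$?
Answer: $\frac{9}{82} \approx 0.10976$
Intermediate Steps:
$x{\left(B,K \right)} = \left(B + K\right)^{2}$ ($x{\left(B,K \right)} = \left(B + K\right) \left(B + K\right) = \left(B + K\right)^{2}$)
$W{\left(p \right)} = \frac{2 p}{20 + \left(-3 + p\right)^{2}}$ ($W{\left(p \right)} = \frac{p + p}{\left(p - 3\right)^{2} + 20} = \frac{2 p}{\left(-3 + p\right)^{2} + 20} = \frac{2 p}{20 + \left(-3 + p\right)^{2}}$)
$- W{\left(D{\left(m \right)} \right)} = - \frac{2 \left(-9\right)}{20 + \left(-3 - 9\right)^{2}} = - \frac{2 \left(-9\right)}{20 + \left(-12\right)^{2}} = - \frac{2 \left(-9\right)}{20 + 144} = - \frac{2 \left(-9\right)}{164} = \left(-1\right) \left(- \frac{9}{82}\right) = \frac{9}{82}$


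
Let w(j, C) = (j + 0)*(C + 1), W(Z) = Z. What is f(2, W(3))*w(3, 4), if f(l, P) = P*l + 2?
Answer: 120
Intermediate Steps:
w(j, C) = j*(1 + C)
f(l, P) = 2 + P*l
f(2, W(3))*w(3, 4) = (2 + 3*2)*(3*(1 + 4)) = (2 + 6)*(3*5) = 8*15 = 120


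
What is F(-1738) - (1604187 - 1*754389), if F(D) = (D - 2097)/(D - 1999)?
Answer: -3175691291/3737 ≈ -8.4980e+5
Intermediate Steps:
F(D) = (-2097 + D)/(-1999 + D)
F(-1738) - (1604187 - 1*754389) = (-2097 - 1738)/(-1999 - 1738) - (1604187 - 1*754389) = -3835/(-3737) - (1604187 - 754389) = -1/3737*(-3835) - 1*849798 = 3835/3737 - 849798 = -3175691291/3737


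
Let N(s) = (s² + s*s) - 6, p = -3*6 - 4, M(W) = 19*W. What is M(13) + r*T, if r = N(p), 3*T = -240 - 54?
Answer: -94029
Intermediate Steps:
p = -22 (p = -18 - 4 = -22)
T = -98 (T = (-240 - 54)/3 = (⅓)*(-294) = -98)
N(s) = -6 + 2*s² (N(s) = (s² + s²) - 6 = 2*s² - 6 = -6 + 2*s²)
r = 962 (r = -6 + 2*(-22)² = -6 + 2*484 = -6 + 968 = 962)
M(13) + r*T = 19*13 + 962*(-98) = 247 - 94276 = -94029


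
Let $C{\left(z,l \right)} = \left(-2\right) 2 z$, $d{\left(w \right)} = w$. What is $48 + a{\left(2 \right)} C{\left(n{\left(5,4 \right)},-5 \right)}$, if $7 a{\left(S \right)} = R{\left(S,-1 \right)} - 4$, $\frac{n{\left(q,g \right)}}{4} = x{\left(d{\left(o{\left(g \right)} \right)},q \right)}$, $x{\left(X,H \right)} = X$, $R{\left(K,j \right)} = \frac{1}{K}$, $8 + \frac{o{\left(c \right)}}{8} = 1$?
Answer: $-400$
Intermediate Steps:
$o{\left(c \right)} = -56$ ($o{\left(c \right)} = -64 + 8 \cdot 1 = -64 + 8 = -56$)
$n{\left(q,g \right)} = -224$ ($n{\left(q,g \right)} = 4 \left(-56\right) = -224$)
$C{\left(z,l \right)} = - 4 z$
$a{\left(S \right)} = - \frac{4}{7} + \frac{1}{7 S}$ ($a{\left(S \right)} = \frac{\frac{1}{S} - 4}{7} = \frac{-4 + \frac{1}{S}}{7} = - \frac{4}{7} + \frac{1}{7 S}$)
$48 + a{\left(2 \right)} C{\left(n{\left(5,4 \right)},-5 \right)} = 48 + \frac{1 - 8}{7 \cdot 2} \left(\left(-4\right) \left(-224\right)\right) = 48 + \frac{1}{7} \cdot \frac{1}{2} \left(1 - 8\right) 896 = 48 + \frac{1}{7} \cdot \frac{1}{2} \left(-7\right) 896 = 48 - 448 = -400$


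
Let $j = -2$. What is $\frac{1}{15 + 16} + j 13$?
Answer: $- \frac{805}{31} \approx -25.968$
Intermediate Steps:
$\frac{1}{15 + 16} + j 13 = \frac{1}{15 + 16} - 26 = \frac{1}{31} - 26 = - \frac{805}{31}$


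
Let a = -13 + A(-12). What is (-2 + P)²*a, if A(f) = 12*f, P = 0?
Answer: -628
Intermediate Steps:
a = -157 (a = -13 + 12*(-12) = -13 - 144 = -157)
(-2 + P)²*a = (-2 + 0)²*(-157) = (-2)²*(-157) = 4*(-157) = -628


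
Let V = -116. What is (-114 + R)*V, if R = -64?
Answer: 20648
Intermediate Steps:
(-114 + R)*V = (-114 - 64)*(-116) = -178*(-116) = 20648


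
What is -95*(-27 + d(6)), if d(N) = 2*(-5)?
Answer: 3515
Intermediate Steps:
d(N) = -10
-95*(-27 + d(6)) = -95*(-27 - 10) = -95*(-37) = 3515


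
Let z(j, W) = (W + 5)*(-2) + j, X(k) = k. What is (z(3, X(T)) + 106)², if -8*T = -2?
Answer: 38809/4 ≈ 9702.3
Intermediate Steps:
T = ¼ (T = -⅛*(-2) = ¼ ≈ 0.25000)
z(j, W) = -10 + j - 2*W (z(j, W) = (5 + W)*(-2) + j = (-10 - 2*W) + j = -10 + j - 2*W)
(z(3, X(T)) + 106)² = ((-10 + 3 - 2*¼) + 106)² = ((-10 + 3 - ½) + 106)² = (-15/2 + 106)² = (197/2)² = 38809/4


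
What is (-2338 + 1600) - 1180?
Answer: -1918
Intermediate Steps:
(-2338 + 1600) - 1180 = -738 - 1180 = -1918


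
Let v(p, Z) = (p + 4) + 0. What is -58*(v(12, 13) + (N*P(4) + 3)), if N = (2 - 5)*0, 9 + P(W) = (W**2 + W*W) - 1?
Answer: -1102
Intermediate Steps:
P(W) = -10 + 2*W**2 (P(W) = -9 + ((W**2 + W*W) - 1) = -9 + ((W**2 + W**2) - 1) = -9 + (2*W**2 - 1) = -9 + (-1 + 2*W**2) = -10 + 2*W**2)
N = 0 (N = -3*0 = 0)
v(p, Z) = 4 + p (v(p, Z) = (4 + p) + 0 = 4 + p)
-58*(v(12, 13) + (N*P(4) + 3)) = -58*((4 + 12) + (0*(-10 + 2*4**2) + 3)) = -58*(16 + (0*(-10 + 2*16) + 3)) = -58*(16 + (0*(-10 + 32) + 3)) = -58*(16 + (0*22 + 3)) = -58*(16 + (0 + 3)) = -58*(16 + 3) = -58*19 = -1102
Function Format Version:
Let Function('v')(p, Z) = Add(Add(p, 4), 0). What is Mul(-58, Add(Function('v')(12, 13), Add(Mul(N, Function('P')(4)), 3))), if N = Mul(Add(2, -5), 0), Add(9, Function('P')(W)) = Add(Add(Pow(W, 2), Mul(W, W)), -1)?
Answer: -1102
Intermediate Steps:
Function('P')(W) = Add(-10, Mul(2, Pow(W, 2))) (Function('P')(W) = Add(-9, Add(Add(Pow(W, 2), Mul(W, W)), -1)) = Add(-9, Add(Add(Pow(W, 2), Pow(W, 2)), -1)) = Add(-9, Add(Mul(2, Pow(W, 2)), -1)) = Add(-9, Add(-1, Mul(2, Pow(W, 2)))) = Add(-10, Mul(2, Pow(W, 2))))
N = 0 (N = Mul(-3, 0) = 0)
Function('v')(p, Z) = Add(4, p) (Function('v')(p, Z) = Add(Add(4, p), 0) = Add(4, p))
Mul(-58, Add(Function('v')(12, 13), Add(Mul(N, Function('P')(4)), 3))) = Mul(-58, Add(Add(4, 12), Add(Mul(0, Add(-10, Mul(2, Pow(4, 2)))), 3))) = Mul(-58, Add(16, Add(Mul(0, Add(-10, Mul(2, 16))), 3))) = Mul(-58, Add(16, Add(Mul(0, Add(-10, 32)), 3))) = Mul(-58, Add(16, Add(Mul(0, 22), 3))) = Mul(-58, Add(16, Add(0, 3))) = Mul(-58, Add(16, 3)) = Mul(-58, 19) = -1102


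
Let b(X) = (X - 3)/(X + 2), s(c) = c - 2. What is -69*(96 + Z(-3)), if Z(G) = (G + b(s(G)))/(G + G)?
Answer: -39767/6 ≈ -6627.8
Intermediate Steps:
s(c) = -2 + c
b(X) = (-3 + X)/(2 + X)
Z(G) = (G + (-5 + G)/G)/(2*G) (Z(G) = (G + (-3 + (-2 + G))/(2 + (-2 + G)))/(G + G) = (G + (-5 + G)/G)/((2*G)) = (G + (-5 + G)/G)*(1/(2*G)) = (G + (-5 + G)/G)/(2*G))
-69*(96 + Z(-3)) = -69*(96 + (1/2)*(-5 - 3 + (-3)**2)/(-3)**2) = -69*(96 + (1/2)*(1/9)*(-5 - 3 + 9)) = -69*(96 + (1/2)*(1/9)*1) = -69*(96 + 1/18) = -69*1729/18 = -39767/6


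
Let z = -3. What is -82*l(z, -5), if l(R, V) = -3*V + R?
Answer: -984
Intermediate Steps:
l(R, V) = R - 3*V
-82*l(z, -5) = -82*(-3 - 3*(-5)) = -82*(-3 + 15) = -82*12 = -984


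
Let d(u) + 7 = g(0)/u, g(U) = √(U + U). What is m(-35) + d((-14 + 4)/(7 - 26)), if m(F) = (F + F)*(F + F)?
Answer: 4893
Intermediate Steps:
g(U) = √2*√U (g(U) = √(2*U) = √2*√U)
m(F) = 4*F² (m(F) = (2*F)*(2*F) = 4*F²)
d(u) = -7 (d(u) = -7 + (√2*√0)/u = -7 + (√2*0)/u = -7 + 0/u = -7 + 0 = -7)
m(-35) + d((-14 + 4)/(7 - 26)) = 4*(-35)² - 7 = 4*1225 - 7 = 4900 - 7 = 4893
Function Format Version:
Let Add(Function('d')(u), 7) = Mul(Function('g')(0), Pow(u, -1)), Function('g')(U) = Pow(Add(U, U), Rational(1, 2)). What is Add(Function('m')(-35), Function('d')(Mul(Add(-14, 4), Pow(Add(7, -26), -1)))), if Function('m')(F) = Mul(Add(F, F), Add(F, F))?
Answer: 4893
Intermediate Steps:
Function('g')(U) = Mul(Pow(2, Rational(1, 2)), Pow(U, Rational(1, 2))) (Function('g')(U) = Pow(Mul(2, U), Rational(1, 2)) = Mul(Pow(2, Rational(1, 2)), Pow(U, Rational(1, 2))))
Function('m')(F) = Mul(4, Pow(F, 2)) (Function('m')(F) = Mul(Mul(2, F), Mul(2, F)) = Mul(4, Pow(F, 2)))
Function('d')(u) = -7 (Function('d')(u) = Add(-7, Mul(Mul(Pow(2, Rational(1, 2)), Pow(0, Rational(1, 2))), Pow(u, -1))) = Add(-7, Mul(Mul(Pow(2, Rational(1, 2)), 0), Pow(u, -1))) = Add(-7, Mul(0, Pow(u, -1))) = Add(-7, 0) = -7)
Add(Function('m')(-35), Function('d')(Mul(Add(-14, 4), Pow(Add(7, -26), -1)))) = Add(Mul(4, Pow(-35, 2)), -7) = Add(Mul(4, 1225), -7) = Add(4900, -7) = 4893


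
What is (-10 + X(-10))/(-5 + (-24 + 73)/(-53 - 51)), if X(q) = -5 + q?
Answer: 2600/569 ≈ 4.5694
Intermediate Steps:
(-10 + X(-10))/(-5 + (-24 + 73)/(-53 - 51)) = (-10 + (-5 - 10))/(-5 + (-24 + 73)/(-53 - 51)) = (-10 - 15)/(-5 + 49/(-104)) = -25/(-5 + 49*(-1/104)) = -25/(-5 - 49/104) = -25/(-569/104) = -25*(-104/569) = 2600/569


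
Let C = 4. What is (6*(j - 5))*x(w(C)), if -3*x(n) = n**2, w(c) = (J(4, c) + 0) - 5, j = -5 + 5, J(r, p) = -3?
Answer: 640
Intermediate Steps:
j = 0
w(c) = -8 (w(c) = (-3 + 0) - 5 = -3 - 5 = -8)
x(n) = -n**2/3
(6*(j - 5))*x(w(C)) = (6*(0 - 5))*(-1/3*(-8)**2) = (6*(-5))*(-1/3*64) = -30*(-64/3) = 640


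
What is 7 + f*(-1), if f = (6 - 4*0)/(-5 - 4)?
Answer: 23/3 ≈ 7.6667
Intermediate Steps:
f = -⅔ (f = (6 + 0)/(-9) = 6*(-⅑) = -⅔ ≈ -0.66667)
7 + f*(-1) = 7 - ⅔*(-1) = 7 + ⅔ = 23/3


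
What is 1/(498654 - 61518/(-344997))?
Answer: 114999/57344731852 ≈ 2.0054e-6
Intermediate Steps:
1/(498654 - 61518/(-344997)) = 1/(498654 - 61518*(-1/344997)) = 1/(498654 + 20506/114999) = 1/(57344731852/114999) = 114999/57344731852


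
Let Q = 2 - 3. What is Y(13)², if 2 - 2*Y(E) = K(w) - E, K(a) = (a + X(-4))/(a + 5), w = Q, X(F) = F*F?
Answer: 2025/64 ≈ 31.641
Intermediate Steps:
X(F) = F²
Q = -1
w = -1
K(a) = (16 + a)/(5 + a) (K(a) = (a + (-4)²)/(a + 5) = (a + 16)/(5 + a) = (16 + a)/(5 + a))
Y(E) = -7/8 + E/2 (Y(E) = 1 - ((16 - 1)/(5 - 1) - E)/2 = 1 - (15/4 - E)/2 = 1 + (-15/8 + E/2) = -7/8 + E/2)
Y(13)² = (-7/8 + (½)*13)² = (-7/8 + 13/2)² = (45/8)² = 2025/64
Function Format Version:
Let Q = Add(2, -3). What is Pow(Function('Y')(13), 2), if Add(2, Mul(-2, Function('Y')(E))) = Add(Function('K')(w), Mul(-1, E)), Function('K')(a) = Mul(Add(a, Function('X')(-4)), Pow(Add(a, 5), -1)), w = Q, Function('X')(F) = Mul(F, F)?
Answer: Rational(2025, 64) ≈ 31.641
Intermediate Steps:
Function('X')(F) = Pow(F, 2)
Q = -1
w = -1
Function('K')(a) = Mul(Pow(Add(5, a), -1), Add(16, a)) (Function('K')(a) = Mul(Add(a, Pow(-4, 2)), Pow(Add(a, 5), -1)) = Mul(Add(a, 16), Pow(Add(5, a), -1)) = Mul(Add(16, a), Pow(Add(5, a), -1)) = Mul(Pow(Add(5, a), -1), Add(16, a)))
Function('Y')(E) = Add(Rational(-7, 8), Mul(Rational(1, 2), E)) (Function('Y')(E) = Add(1, Mul(Rational(-1, 2), Add(Mul(Pow(Add(5, -1), -1), Add(16, -1)), Mul(-1, E)))) = Add(1, Mul(Rational(-1, 2), Add(Mul(Pow(4, -1), 15), Mul(-1, E)))) = Add(1, Mul(Rational(-1, 2), Add(Mul(Rational(1, 4), 15), Mul(-1, E)))) = Add(1, Mul(Rational(-1, 2), Add(Rational(15, 4), Mul(-1, E)))) = Add(1, Add(Rational(-15, 8), Mul(Rational(1, 2), E))) = Add(Rational(-7, 8), Mul(Rational(1, 2), E)))
Pow(Function('Y')(13), 2) = Pow(Add(Rational(-7, 8), Mul(Rational(1, 2), 13)), 2) = Pow(Add(Rational(-7, 8), Rational(13, 2)), 2) = Pow(Rational(45, 8), 2) = Rational(2025, 64)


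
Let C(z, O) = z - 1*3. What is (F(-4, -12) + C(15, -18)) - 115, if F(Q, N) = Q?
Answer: -107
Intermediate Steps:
C(z, O) = -3 + z (C(z, O) = z - 3 = -3 + z)
(F(-4, -12) + C(15, -18)) - 115 = (-4 + (-3 + 15)) - 115 = (-4 + 12) - 115 = 8 - 115 = -107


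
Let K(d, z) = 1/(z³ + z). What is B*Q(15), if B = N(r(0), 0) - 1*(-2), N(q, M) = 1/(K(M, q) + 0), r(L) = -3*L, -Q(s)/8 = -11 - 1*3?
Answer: 224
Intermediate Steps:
Q(s) = 112 (Q(s) = -8*(-11 - 1*3) = -8*(-11 - 3) = -8*(-14) = 112)
K(d, z) = 1/(z + z³)
N(q, M) = q + q³ (N(q, M) = 1/(1/(q + q³) + 0) = 1/(1/(q + q³)) = q + q³)
B = 2 (B = (-3*0 + (-3*0)³) - 1*(-2) = (0 + 0³) + 2 = (0 + 0) + 2 = 0 + 2 = 2)
B*Q(15) = 2*112 = 224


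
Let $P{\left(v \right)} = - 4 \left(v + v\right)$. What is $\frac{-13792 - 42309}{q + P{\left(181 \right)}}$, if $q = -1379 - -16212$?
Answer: $- \frac{56101}{13385} \approx -4.1913$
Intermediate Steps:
$P{\left(v \right)} = - 8 v$ ($P{\left(v \right)} = - 4 \cdot 2 v = - 8 v$)
$q = 14833$ ($q = -1379 + 16212 = 14833$)
$\frac{-13792 - 42309}{q + P{\left(181 \right)}} = \frac{-13792 - 42309}{14833 - 1448} = - \frac{56101}{14833 - 1448} = - \frac{56101}{13385}$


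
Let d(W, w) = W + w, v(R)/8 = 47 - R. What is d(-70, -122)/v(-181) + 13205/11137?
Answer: 228621/211603 ≈ 1.0804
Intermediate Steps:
v(R) = 376 - 8*R (v(R) = 8*(47 - R) = 376 - 8*R)
d(-70, -122)/v(-181) + 13205/11137 = (-70 - 122)/(376 - 8*(-181)) + 13205/11137 = -192/(376 + 1448) + 13205*(1/11137) = -192/1824 + 13205/11137 = -192*1/1824 + 13205/11137 = -2/19 + 13205/11137 = 228621/211603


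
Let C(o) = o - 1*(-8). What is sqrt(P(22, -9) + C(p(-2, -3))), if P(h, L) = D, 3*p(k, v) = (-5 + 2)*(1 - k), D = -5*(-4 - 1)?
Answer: sqrt(30) ≈ 5.4772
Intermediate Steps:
D = 25 (D = -5*(-5) = 25)
p(k, v) = -1 + k (p(k, v) = ((-5 + 2)*(1 - k))/3 = (-3*(1 - k))/3 = (-3 + 3*k)/3 = -1 + k)
P(h, L) = 25
C(o) = 8 + o (C(o) = o + 8 = 8 + o)
sqrt(P(22, -9) + C(p(-2, -3))) = sqrt(25 + (8 + (-1 - 2))) = sqrt(25 + (8 - 3)) = sqrt(25 + 5) = sqrt(30)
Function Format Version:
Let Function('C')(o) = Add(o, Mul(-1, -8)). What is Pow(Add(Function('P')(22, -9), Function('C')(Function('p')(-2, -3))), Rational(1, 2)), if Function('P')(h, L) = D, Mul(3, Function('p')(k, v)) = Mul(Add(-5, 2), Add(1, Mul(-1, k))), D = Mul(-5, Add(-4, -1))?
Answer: Pow(30, Rational(1, 2)) ≈ 5.4772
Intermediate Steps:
D = 25 (D = Mul(-5, -5) = 25)
Function('p')(k, v) = Add(-1, k) (Function('p')(k, v) = Mul(Rational(1, 3), Mul(Add(-5, 2), Add(1, Mul(-1, k)))) = Mul(Rational(1, 3), Mul(-3, Add(1, Mul(-1, k)))) = Mul(Rational(1, 3), Add(-3, Mul(3, k))) = Add(-1, k))
Function('P')(h, L) = 25
Function('C')(o) = Add(8, o) (Function('C')(o) = Add(o, 8) = Add(8, o))
Pow(Add(Function('P')(22, -9), Function('C')(Function('p')(-2, -3))), Rational(1, 2)) = Pow(Add(25, Add(8, Add(-1, -2))), Rational(1, 2)) = Pow(Add(25, Add(8, -3)), Rational(1, 2)) = Pow(Add(25, 5), Rational(1, 2)) = Pow(30, Rational(1, 2))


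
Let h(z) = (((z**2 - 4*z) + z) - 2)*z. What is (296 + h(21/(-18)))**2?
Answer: 3996136225/46656 ≈ 85651.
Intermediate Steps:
h(z) = z*(-2 + z**2 - 3*z) (h(z) = ((z**2 - 3*z) - 2)*z = (-2 + z**2 - 3*z)*z = z*(-2 + z**2 - 3*z))
(296 + h(21/(-18)))**2 = (296 + (21/(-18))*(-2 + (21/(-18))**2 - 63/(-18)))**2 = (296 + (21*(-1/18))*(-2 + (21*(-1/18))**2 - 63*(-1)/18))**2 = (296 - 7*(-2 + (-7/6)**2 - 3*(-7/6))/6)**2 = (296 - 7*(-2 + 49/36 + 7/2)/6)**2 = (296 - 7/6*103/36)**2 = (296 - 721/216)**2 = (63215/216)**2 = 3996136225/46656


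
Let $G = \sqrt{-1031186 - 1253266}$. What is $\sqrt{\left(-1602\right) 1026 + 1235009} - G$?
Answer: $i \left(\sqrt{408643} - 6 \sqrt{63457}\right) \approx - 872.19 i$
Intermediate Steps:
$G = 6 i \sqrt{63457}$ ($G = \sqrt{-2284452} = 6 i \sqrt{63457} \approx 1511.4 i$)
$\sqrt{\left(-1602\right) 1026 + 1235009} - G = \sqrt{\left(-1602\right) 1026 + 1235009} - 6 i \sqrt{63457} = \sqrt{-1643652 + 1235009} - 6 i \sqrt{63457} = \sqrt{-408643} - 6 i \sqrt{63457} = i \sqrt{408643} - 6 i \sqrt{63457}$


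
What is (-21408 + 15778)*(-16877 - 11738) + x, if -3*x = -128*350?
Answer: 483352150/3 ≈ 1.6112e+8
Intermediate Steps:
x = 44800/3 (x = -(-128)*350/3 = -⅓*(-44800) = 44800/3 ≈ 14933.)
(-21408 + 15778)*(-16877 - 11738) + x = (-21408 + 15778)*(-16877 - 11738) + 44800/3 = -5630*(-28615) + 44800/3 = 161102450 + 44800/3 = 483352150/3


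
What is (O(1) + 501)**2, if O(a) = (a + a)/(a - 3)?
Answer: 250000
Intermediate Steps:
O(a) = 2*a/(-3 + a) (O(a) = (2*a)/(-3 + a) = 2*a/(-3 + a))
(O(1) + 501)**2 = (2*1/(-3 + 1) + 501)**2 = (2*1/(-2) + 501)**2 = (2*1*(-1/2) + 501)**2 = (-1 + 501)**2 = 500**2 = 250000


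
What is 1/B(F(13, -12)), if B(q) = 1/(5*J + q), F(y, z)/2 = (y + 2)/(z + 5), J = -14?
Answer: -520/7 ≈ -74.286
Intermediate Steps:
F(y, z) = 2*(2 + y)/(5 + z) (F(y, z) = 2*((y + 2)/(z + 5)) = 2*((2 + y)/(5 + z)) = 2*(2 + y)/(5 + z))
B(q) = 1/(-70 + q) (B(q) = 1/(5*(-14) + q) = 1/(-70 + q))
1/B(F(13, -12)) = 1/(1/(-70 + 2*(2 + 13)/(5 - 12))) = 1/(1/(-70 + 2*15/(-7))) = 1/(1/(-70 + 2*(-1/7)*15)) = 1/(1/(-70 - 30/7)) = 1/(1/(-520/7)) = 1/(-7/520) = -520/7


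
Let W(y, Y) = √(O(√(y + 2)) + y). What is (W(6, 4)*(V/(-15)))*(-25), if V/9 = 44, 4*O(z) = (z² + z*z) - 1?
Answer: 330*√39 ≈ 2060.8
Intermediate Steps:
O(z) = -¼ + z²/2 (O(z) = ((z² + z*z) - 1)/4 = ((z² + z²) - 1)/4 = (2*z² - 1)/4 = (-1 + 2*z²)/4 = -¼ + z²/2)
W(y, Y) = √(¾ + 3*y/2) (W(y, Y) = √((-¼ + (√(y + 2))²/2) + y) = √((-¼ + (√(2 + y))²/2) + y) = √((-¼ + (2 + y)/2) + y) = √((-¼ + (1 + y/2)) + y) = √((¾ + y/2) + y) = √(¾ + 3*y/2))
V = 396 (V = 9*44 = 396)
(W(6, 4)*(V/(-15)))*(-25) = ((√(3 + 6*6)/2)*(396/(-15)))*(-25) = ((√(3 + 36)/2)*(396*(-1/15)))*(-25) = ((√39/2)*(-132/5))*(-25) = -66*√39/5*(-25) = 330*√39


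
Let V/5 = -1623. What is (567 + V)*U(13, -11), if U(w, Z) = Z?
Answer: 83028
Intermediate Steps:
V = -8115 (V = 5*(-1623) = -8115)
(567 + V)*U(13, -11) = (567 - 8115)*(-11) = -7548*(-11) = 83028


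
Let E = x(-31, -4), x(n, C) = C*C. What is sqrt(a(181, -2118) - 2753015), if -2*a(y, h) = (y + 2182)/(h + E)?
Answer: 3*I*sqrt(1351547778283)/2102 ≈ 1659.2*I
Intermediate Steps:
x(n, C) = C**2
E = 16 (E = (-4)**2 = 16)
a(y, h) = -(2182 + y)/(2*(16 + h)) (a(y, h) = -(y + 2182)/(2*(h + 16)) = -(2182 + y)/(2*(16 + h)))
sqrt(a(181, -2118) - 2753015) = sqrt((-2182 - 1*181)/(2*(16 - 2118)) - 2753015) = sqrt((1/2)*(-2182 - 181)/(-2102) - 2753015) = sqrt((1/2)*(-1/2102)*(-2363) - 2753015) = sqrt(2363/4204 - 2753015) = sqrt(-11573672697/4204) = 3*I*sqrt(1351547778283)/2102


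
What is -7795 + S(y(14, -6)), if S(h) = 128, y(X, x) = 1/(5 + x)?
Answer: -7667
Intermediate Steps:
-7795 + S(y(14, -6)) = -7795 + 128 = -7667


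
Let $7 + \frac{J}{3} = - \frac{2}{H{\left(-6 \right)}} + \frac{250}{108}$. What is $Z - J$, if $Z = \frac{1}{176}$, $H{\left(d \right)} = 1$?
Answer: $\frac{31777}{1584} \approx 20.061$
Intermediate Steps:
$J = - \frac{361}{18}$ ($J = -21 + 3 \left(- \frac{2}{1} + \frac{250}{108}\right) = -21 + 3 \left(\left(-2\right) 1 + 250 \cdot \frac{1}{108}\right) = -21 + 3 \left(-2 + \frac{125}{54}\right) = -21 + 3 \cdot \frac{17}{54} = -21 + \frac{17}{18} = - \frac{361}{18} \approx -20.056$)
$Z = \frac{1}{176} \approx 0.0056818$
$Z - J = \frac{1}{176} - - \frac{361}{18} = \frac{1}{176} + \frac{361}{18} = \frac{31777}{1584}$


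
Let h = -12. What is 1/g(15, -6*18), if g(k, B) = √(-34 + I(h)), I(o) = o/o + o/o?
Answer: -I*√2/8 ≈ -0.17678*I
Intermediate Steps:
I(o) = 2 (I(o) = 1 + 1 = 2)
g(k, B) = 4*I*√2 (g(k, B) = √(-34 + 2) = √(-32) = 4*I*√2)
1/g(15, -6*18) = 1/(4*I*√2) = -I*√2/8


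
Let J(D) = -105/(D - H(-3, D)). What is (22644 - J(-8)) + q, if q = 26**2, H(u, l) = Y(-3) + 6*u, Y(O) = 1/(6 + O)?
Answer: 676595/29 ≈ 23331.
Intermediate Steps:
H(u, l) = 1/3 + 6*u (H(u, l) = 1/(6 - 3) + 6*u = 1/3 + 6*u)
q = 676
J(D) = -105/(53/3 + D) (J(D) = -105/(D - (1/3 + 6*(-3))) = -105/(D - (1/3 - 18)) = -105/(D - 1*(-53/3)) = -105/(D + 53/3) = -105/(53/3 + D))
(22644 - J(-8)) + q = (22644 - (-315)/(53 + 3*(-8))) + 676 = (22644 - (-315)/(53 - 24)) + 676 = (22644 - (-315)/29) + 676 = (22644 - 1*(-315/29)) + 676 = (22644 + 315/29) + 676 = 656991/29 + 676 = 676595/29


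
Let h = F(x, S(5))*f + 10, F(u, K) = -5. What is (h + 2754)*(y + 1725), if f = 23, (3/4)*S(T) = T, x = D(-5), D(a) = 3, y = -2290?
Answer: -1496685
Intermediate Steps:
x = 3
S(T) = 4*T/3
h = -105 (h = -5*23 + 10 = -115 + 10 = -105)
(h + 2754)*(y + 1725) = (-105 + 2754)*(-2290 + 1725) = 2649*(-565) = -1496685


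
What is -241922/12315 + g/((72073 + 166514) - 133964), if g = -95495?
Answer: -26486626331/1288432245 ≈ -20.557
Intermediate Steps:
-241922/12315 + g/((72073 + 166514) - 133964) = -241922/12315 - 95495/((72073 + 166514) - 133964) = -241922*1/12315 - 95495/(238587 - 133964) = -241922/12315 - 95495/104623 = -26486626331/1288432245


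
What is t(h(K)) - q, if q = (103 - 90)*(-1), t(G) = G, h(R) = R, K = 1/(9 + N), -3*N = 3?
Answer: 105/8 ≈ 13.125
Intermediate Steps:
N = -1 (N = -1/3*3 = -1)
K = 1/8 (K = 1/(9 - 1) = 1/8 ≈ 0.12500)
q = -13 (q = 13*(-1) = -13)
t(h(K)) - q = 1/8 - 1*(-13) = 1/8 + 13 = 105/8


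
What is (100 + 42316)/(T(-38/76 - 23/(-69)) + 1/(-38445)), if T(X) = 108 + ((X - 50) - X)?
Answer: 1630683120/2229809 ≈ 731.31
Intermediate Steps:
T(X) = 58 (T(X) = 108 + ((-50 + X) - X) = 108 - 50 = 58)
(100 + 42316)/(T(-38/76 - 23/(-69)) + 1/(-38445)) = (100 + 42316)/(58 + 1/(-38445)) = 42416/(58 - 1/38445) = 42416/(2229809/38445) = 42416*(38445/2229809) = 1630683120/2229809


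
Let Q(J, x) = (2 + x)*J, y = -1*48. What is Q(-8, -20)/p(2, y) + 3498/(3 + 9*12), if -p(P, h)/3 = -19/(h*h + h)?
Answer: 4028810/703 ≈ 5730.9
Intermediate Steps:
y = -48
Q(J, x) = J*(2 + x)
p(P, h) = 57/(h + h²) (p(P, h) = -(-57)/(h*h + h) = -(-57)/(h² + h) = -(-57)/(h + h²) = 57/(h + h²))
Q(-8, -20)/p(2, y) + 3498/(3 + 9*12) = (-8*(2 - 20))/((57/(-48*(1 - 48)))) + 3498/(3 + 9*12) = (-8*(-18))/((57*(-1/48)/(-47))) + 3498/(3 + 108) = 144/((57*(-1/48)*(-1/47))) + 3498/111 = 144/(19/752) + 3498*(1/111) = 144*(752/19) + 1166/37 = 108288/19 + 1166/37 = 4028810/703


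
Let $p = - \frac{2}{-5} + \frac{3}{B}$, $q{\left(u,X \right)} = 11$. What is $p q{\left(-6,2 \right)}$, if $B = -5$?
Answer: $- \frac{11}{5} \approx -2.2$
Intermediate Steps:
$p = - \frac{1}{5}$ ($p = - \frac{2}{-5} + \frac{3}{-5} = \left(-2\right) \left(- \frac{1}{5}\right) + 3 \left(- \frac{1}{5}\right) = \frac{2}{5} - \frac{3}{5} = - \frac{1}{5} \approx -0.2$)
$p q{\left(-6,2 \right)} = \left(- \frac{1}{5}\right) 11 = - \frac{11}{5}$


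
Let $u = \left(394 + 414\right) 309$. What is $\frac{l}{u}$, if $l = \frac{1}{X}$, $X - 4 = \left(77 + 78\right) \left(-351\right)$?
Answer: $- \frac{1}{13582406472} \approx -7.3625 \cdot 10^{-11}$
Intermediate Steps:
$X = -54401$ ($X = 4 + \left(77 + 78\right) \left(-351\right) = 4 + 155 \left(-351\right) = 4 - 54405 = -54401$)
$l = - \frac{1}{54401}$ ($l = \frac{1}{-54401} = - \frac{1}{54401} \approx -1.8382 \cdot 10^{-5}$)
$u = 249672$ ($u = 808 \cdot 309 = 249672$)
$\frac{l}{u} = - \frac{1}{54401 \cdot 249672} = \left(- \frac{1}{54401}\right) \frac{1}{249672} = - \frac{1}{13582406472}$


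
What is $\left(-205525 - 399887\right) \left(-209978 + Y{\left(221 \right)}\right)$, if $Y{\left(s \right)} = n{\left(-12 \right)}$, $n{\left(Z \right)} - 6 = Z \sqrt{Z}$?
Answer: $127119568464 + 14529888 i \sqrt{3} \approx 1.2712 \cdot 10^{11} + 2.5166 \cdot 10^{7} i$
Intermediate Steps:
$n{\left(Z \right)} = 6 + Z^{\frac{3}{2}}$ ($n{\left(Z \right)} = 6 + Z \sqrt{Z} = 6 + Z^{\frac{3}{2}}$)
$Y{\left(s \right)} = 6 - 24 i \sqrt{3}$ ($Y{\left(s \right)} = 6 + \left(-12\right)^{\frac{3}{2}} = 6 - 24 i \sqrt{3}$)
$\left(-205525 - 399887\right) \left(-209978 + Y{\left(221 \right)}\right) = \left(-205525 - 399887\right) \left(-209978 + \left(6 - 24 i \sqrt{3}\right)\right) = - 605412 \left(-209972 - 24 i \sqrt{3}\right) = 127119568464 + 14529888 i \sqrt{3}$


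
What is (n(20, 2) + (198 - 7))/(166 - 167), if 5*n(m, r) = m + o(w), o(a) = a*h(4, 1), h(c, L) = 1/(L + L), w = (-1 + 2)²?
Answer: -1951/10 ≈ -195.10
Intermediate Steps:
w = 1 (w = 1² = 1)
h(c, L) = 1/(2*L)
o(a) = a/2 (o(a) = a*((½)/1) = a*((½)*1) = a*(½) = a/2)
n(m, r) = ⅒ + m/5 (n(m, r) = (m + (½)*1)/5 = (m + ½)/5 = (½ + m)/5 = ⅒ + m/5)
(n(20, 2) + (198 - 7))/(166 - 167) = ((⅒ + (⅕)*20) + (198 - 7))/(166 - 167) = ((⅒ + 4) + 191)/(-1) = (41/10 + 191)*(-1) = (1951/10)*(-1) = -1951/10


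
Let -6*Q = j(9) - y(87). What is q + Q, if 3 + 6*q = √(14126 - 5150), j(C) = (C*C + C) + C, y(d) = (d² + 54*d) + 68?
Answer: 12233/6 + 2*√561/3 ≈ 2054.6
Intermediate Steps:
y(d) = 68 + d² + 54*d
j(C) = C² + 2*C (j(C) = (C² + C) + C = (C + C²) + C = C² + 2*C)
Q = 6118/3 (Q = -(9*(2 + 9) - (68 + 87² + 54*87))/6 = -(9*11 - (68 + 7569 + 4698))/6 = -(99 - 1*12335)/6 = -(99 - 12335)/6 = -⅙*(-12236) = 6118/3 ≈ 2039.3)
q = -½ + 2*√561/3 (q = -½ + √(14126 - 5150)/6 = -½ + √8976/6 = -½ + (4*√561)/6 = -½ + 2*√561/3 ≈ 15.290)
q + Q = (-½ + 2*√561/3) + 6118/3 = 12233/6 + 2*√561/3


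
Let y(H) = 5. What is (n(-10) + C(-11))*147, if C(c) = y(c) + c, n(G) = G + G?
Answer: -3822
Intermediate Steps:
n(G) = 2*G
C(c) = 5 + c
(n(-10) + C(-11))*147 = (2*(-10) + (5 - 11))*147 = (-20 - 6)*147 = -26*147 = -3822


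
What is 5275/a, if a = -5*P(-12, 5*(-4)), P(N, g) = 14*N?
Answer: 1055/168 ≈ 6.2798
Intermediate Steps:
a = 840 (a = -70*(-12) = -5*(-168) = 840)
5275/a = 5275/840 = 5275*(1/840) = 1055/168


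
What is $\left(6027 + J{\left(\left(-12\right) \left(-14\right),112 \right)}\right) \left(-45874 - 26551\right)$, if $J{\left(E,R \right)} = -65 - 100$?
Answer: $-424555350$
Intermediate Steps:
$J{\left(E,R \right)} = -165$ ($J{\left(E,R \right)} = -65 - 100 = -165$)
$\left(6027 + J{\left(\left(-12\right) \left(-14\right),112 \right)}\right) \left(-45874 - 26551\right) = \left(6027 - 165\right) \left(-45874 - 26551\right) = 5862 \left(-72425\right) = -424555350$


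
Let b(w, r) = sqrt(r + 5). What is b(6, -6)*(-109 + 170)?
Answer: 61*I ≈ 61.0*I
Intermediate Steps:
b(w, r) = sqrt(5 + r)
b(6, -6)*(-109 + 170) = sqrt(5 - 6)*(-109 + 170) = sqrt(-1)*61 = I*61 = 61*I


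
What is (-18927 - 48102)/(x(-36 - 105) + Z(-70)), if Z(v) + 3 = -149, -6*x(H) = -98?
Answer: 201087/407 ≈ 494.07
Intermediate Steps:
x(H) = 49/3 (x(H) = -1/6*(-98) = 49/3)
Z(v) = -152 (Z(v) = -3 - 149 = -152)
(-18927 - 48102)/(x(-36 - 105) + Z(-70)) = (-18927 - 48102)/(49/3 - 152) = -67029/(-407/3) = -67029*(-3/407) = 201087/407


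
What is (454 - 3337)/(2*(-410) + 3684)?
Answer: -2883/2864 ≈ -1.0066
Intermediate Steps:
(454 - 3337)/(2*(-410) + 3684) = -2883/(-820 + 3684) = -2883/2864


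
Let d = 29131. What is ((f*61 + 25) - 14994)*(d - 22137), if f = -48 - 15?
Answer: -131571128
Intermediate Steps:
f = -63
((f*61 + 25) - 14994)*(d - 22137) = ((-63*61 + 25) - 14994)*(29131 - 22137) = ((-3843 + 25) - 14994)*6994 = (-3818 - 14994)*6994 = -18812*6994 = -131571128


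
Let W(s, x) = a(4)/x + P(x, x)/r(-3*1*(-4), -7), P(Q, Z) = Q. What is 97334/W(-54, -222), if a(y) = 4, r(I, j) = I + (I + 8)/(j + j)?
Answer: -10804074/2333 ≈ -4631.0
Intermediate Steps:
r(I, j) = I + (8 + I)/(2*j) (r(I, j) = I + (8 + I)/((2*j)) = I + (8 + I)*(1/(2*j)) = I + (8 + I)/(2*j))
W(s, x) = 4/x + 7*x/74 (W(s, x) = 4/x + x/(((4 + (-3*1*(-4))/2 + (-3*1*(-4))*(-7))/(-7))) = 4/x + x/((-(4 + (-3*(-4))/2 - 3*(-4)*(-7))/7)) = 4/x + x/((-(4 + (½)*12 + 12*(-7))/7)) = 4/x + x/((-(4 + 6 - 84)/7)) = 4/x + x/((-⅐*(-74))) = 4/x + x/(74/7) = 4/x + x*(7/74) = 4/x + 7*x/74)
97334/W(-54, -222) = 97334/(4/(-222) + (7/74)*(-222)) = 97334/(4*(-1/222) - 21) = 97334/(-2/111 - 21) = 97334/(-2333/111) = 97334*(-111/2333) = -10804074/2333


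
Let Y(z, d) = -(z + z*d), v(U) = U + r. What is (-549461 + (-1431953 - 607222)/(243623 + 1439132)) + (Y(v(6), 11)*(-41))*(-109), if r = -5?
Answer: -202970613874/336551 ≈ -6.0309e+5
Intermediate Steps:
v(U) = -5 + U (v(U) = U - 5 = -5 + U)
Y(z, d) = -z - d*z (Y(z, d) = -(z + d*z) = -z - d*z)
(-549461 + (-1431953 - 607222)/(243623 + 1439132)) + (Y(v(6), 11)*(-41))*(-109) = (-549461 + (-1431953 - 607222)/(243623 + 1439132)) + (-(-5 + 6)*(1 + 11)*(-41))*(-109) = (-549461 - 2039175/1682755) + (-1*1*12*(-41))*(-109) = (-549461 - 2039175*1/1682755) - 12*(-41)*(-109) = (-549461 - 407835/336551) + 492*(-109) = -184922056846/336551 - 53628 = -202970613874/336551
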